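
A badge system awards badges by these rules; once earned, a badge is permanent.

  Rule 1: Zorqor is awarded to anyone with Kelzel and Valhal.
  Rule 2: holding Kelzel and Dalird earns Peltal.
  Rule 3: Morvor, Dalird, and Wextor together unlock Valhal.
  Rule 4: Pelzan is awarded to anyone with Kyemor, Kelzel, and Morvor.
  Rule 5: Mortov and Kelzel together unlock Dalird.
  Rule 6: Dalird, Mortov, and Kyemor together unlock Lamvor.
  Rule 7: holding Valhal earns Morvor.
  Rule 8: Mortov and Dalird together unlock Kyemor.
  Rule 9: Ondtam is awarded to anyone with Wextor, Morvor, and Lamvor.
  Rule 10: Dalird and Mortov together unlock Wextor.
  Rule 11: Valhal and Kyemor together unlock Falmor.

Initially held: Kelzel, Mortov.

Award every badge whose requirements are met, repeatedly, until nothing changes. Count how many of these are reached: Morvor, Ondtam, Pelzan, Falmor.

0

Morvor would need Valhal (Rule 7), but Valhal is never earned.
Ondtam would need Wextor, Morvor, and Lamvor (Rule 9), but Morvor is never earned.
Pelzan would need Kyemor, Kelzel, and Morvor (Rule 4), but Morvor is never earned.
Falmor would need Valhal and Kyemor (Rule 11), but Valhal is never earned.
None of the 4 are reached.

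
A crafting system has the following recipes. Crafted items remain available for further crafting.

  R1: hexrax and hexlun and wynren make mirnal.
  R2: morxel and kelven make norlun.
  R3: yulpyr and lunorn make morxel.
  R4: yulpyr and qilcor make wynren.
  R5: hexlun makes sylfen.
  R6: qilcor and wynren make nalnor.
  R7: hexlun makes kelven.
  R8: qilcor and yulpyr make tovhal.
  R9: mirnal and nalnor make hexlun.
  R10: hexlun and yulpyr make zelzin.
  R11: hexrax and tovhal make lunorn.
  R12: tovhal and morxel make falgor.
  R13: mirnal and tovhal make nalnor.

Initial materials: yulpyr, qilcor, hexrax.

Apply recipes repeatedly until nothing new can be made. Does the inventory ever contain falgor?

Using R8, qilcor and yulpyr make tovhal.
Using R11, hexrax and tovhal make lunorn.
yulpyr and lunorn → morxel (R3).
tovhal and morxel → falgor (R12).

Yes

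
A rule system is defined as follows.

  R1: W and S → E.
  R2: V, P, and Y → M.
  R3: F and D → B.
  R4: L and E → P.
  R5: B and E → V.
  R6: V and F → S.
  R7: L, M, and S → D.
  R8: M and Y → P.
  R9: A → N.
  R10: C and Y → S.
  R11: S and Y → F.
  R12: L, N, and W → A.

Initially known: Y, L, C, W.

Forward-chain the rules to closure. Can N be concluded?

N would need A (R9), but A is never established.

No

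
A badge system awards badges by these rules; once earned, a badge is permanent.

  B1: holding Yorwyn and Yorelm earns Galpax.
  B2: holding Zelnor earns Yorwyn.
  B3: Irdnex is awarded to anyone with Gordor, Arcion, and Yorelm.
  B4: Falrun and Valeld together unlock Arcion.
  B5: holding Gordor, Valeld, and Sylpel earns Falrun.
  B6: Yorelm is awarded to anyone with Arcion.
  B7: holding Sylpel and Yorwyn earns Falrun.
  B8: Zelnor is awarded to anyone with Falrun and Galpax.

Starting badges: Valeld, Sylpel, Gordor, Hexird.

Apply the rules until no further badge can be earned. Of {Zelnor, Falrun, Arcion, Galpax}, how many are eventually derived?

2

With Gordor, Valeld, and Sylpel, Falrun is earned (B5).
With Falrun and Valeld, Arcion is earned (B4).
Zelnor would need Falrun and Galpax (B8), but Galpax is never earned.
Falrun: reached.
Arcion: reached.
Galpax would need Yorwyn and Yorelm (B1), but Yorwyn is never earned.
Reached: Falrun and Arcion — 2 of the 4.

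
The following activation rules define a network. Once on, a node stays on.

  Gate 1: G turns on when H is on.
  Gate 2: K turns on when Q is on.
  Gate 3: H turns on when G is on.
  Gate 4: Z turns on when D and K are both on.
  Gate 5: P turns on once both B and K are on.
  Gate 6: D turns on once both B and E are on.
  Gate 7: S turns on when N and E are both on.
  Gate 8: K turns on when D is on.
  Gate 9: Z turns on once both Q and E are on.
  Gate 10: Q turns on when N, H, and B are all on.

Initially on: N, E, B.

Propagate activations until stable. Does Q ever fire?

Q would need N, H, and B (Gate 10), but H never turns on.

No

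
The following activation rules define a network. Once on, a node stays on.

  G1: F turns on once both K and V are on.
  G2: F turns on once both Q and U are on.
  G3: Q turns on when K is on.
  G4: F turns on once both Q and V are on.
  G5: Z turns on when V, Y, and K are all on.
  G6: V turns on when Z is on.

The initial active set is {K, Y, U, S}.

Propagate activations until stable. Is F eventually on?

Yes

G3: K on → Q on.
Q and U are on, so F turns on (G2).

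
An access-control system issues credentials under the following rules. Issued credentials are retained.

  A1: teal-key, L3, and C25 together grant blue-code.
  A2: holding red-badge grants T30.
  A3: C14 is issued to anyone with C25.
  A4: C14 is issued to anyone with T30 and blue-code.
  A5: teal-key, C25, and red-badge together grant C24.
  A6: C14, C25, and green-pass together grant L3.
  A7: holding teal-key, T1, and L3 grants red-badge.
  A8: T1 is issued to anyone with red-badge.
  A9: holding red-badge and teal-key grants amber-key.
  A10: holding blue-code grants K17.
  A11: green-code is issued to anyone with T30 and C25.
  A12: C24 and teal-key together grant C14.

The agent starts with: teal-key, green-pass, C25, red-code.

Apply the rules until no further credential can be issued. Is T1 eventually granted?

No

T1 would need red-badge (A8), but red-badge is never granted.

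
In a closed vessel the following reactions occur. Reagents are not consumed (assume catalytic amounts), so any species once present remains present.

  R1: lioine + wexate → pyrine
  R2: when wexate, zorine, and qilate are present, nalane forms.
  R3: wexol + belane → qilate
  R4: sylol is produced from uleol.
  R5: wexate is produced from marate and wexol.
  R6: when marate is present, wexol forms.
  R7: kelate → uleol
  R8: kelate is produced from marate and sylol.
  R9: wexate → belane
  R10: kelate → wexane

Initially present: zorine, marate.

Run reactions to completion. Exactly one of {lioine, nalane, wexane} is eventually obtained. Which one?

nalane

marate present → wexol forms (R6).
marate and wexol present → wexate forms (R5).
wexate present → belane forms (R9).
wexol and belane present → qilate forms (R3).
wexate, zorine, and qilate present → nalane forms (R2).
wexane would need kelate (R10), but kelate never forms. No rule produces lioine, and it is not given.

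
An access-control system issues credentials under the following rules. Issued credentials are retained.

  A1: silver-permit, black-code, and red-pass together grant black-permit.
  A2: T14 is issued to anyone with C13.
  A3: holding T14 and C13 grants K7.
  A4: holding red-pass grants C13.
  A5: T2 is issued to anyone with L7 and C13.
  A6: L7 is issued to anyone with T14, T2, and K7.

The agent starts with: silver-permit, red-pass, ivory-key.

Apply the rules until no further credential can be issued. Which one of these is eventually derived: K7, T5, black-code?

Holding red-pass grants C13 (A4).
Holding C13 grants T14 (A2).
Holding T14 and C13 grants K7 (A3).
No rule produces black-code, and it is not given. No rule produces T5, and it is not given.

K7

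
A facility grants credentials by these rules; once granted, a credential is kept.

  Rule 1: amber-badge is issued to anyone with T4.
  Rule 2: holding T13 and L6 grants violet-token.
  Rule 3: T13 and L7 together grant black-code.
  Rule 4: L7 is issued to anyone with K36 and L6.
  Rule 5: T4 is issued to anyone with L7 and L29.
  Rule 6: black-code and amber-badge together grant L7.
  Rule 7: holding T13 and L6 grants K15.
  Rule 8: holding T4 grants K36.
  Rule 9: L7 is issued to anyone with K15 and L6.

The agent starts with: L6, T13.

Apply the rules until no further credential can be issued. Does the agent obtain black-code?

Holding T13 and L6 grants K15 (Rule 7).
Holding K15 and L6 grants L7 (Rule 9).
Holding T13 and L7 grants black-code (Rule 3).

Yes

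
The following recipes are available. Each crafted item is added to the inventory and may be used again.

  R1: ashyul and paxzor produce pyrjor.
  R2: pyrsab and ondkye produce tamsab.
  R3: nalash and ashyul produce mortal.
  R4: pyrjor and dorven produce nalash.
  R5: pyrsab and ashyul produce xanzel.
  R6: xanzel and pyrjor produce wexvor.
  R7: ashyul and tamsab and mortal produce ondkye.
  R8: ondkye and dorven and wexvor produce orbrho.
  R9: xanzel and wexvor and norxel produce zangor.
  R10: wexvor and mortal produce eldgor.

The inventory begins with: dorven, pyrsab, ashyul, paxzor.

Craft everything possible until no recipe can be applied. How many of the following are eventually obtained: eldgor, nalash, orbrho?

pyrsab and ashyul → xanzel (R5).
ashyul and paxzor → pyrjor (R1).
xanzel and pyrjor → wexvor (R6).
pyrjor and dorven → nalash (R4).
Using R3, nalash and ashyul make mortal.
Using R10, wexvor and mortal make eldgor.
eldgor: reached.
nalash: reached.
orbrho would need ondkye, dorven, and wexvor (R8), but ondkye is never obtained.
Reached: eldgor and nalash — 2 of the 3.

2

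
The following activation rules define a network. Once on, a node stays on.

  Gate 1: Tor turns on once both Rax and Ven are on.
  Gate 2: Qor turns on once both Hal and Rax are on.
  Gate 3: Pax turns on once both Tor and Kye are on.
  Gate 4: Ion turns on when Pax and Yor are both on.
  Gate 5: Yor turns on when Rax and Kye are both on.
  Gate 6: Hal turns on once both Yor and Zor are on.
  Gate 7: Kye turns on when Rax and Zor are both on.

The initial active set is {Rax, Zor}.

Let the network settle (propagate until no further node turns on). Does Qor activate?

Yes

Rax and Zor are on, so Kye turns on (Gate 7).
Gate 5: Rax and Kye on → Yor on.
Gate 6: Yor and Zor on → Hal on.
Gate 2: Hal and Rax on → Qor on.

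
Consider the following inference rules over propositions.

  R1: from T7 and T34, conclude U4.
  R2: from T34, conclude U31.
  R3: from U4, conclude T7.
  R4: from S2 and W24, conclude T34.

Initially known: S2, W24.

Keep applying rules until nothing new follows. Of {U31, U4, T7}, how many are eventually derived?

S2 and W24 hold, so T34 follows (R4).
T34 holds, so U31 follows (R2).
U31: reached.
U4 would need T7 and T34 (R1), but T7 is never established.
T7 would need U4 (R3), but U4 is never established.
Reached: U31 — 1 of the 3.

1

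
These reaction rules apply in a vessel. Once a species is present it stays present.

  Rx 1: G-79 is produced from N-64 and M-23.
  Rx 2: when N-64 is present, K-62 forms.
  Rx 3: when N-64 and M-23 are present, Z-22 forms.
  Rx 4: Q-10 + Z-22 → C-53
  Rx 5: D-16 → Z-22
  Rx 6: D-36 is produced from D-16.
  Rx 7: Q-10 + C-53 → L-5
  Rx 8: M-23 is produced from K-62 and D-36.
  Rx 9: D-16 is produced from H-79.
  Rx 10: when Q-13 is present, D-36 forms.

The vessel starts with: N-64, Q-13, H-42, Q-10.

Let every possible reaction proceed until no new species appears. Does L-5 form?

Q-13 present → D-36 forms (Rx 10).
N-64 present → K-62 forms (Rx 2).
K-62 and D-36 present → M-23 forms (Rx 8).
N-64 and M-23 present → Z-22 forms (Rx 3).
Q-10 and Z-22 present → C-53 forms (Rx 4).
Q-10 and C-53 present → L-5 forms (Rx 7).

Yes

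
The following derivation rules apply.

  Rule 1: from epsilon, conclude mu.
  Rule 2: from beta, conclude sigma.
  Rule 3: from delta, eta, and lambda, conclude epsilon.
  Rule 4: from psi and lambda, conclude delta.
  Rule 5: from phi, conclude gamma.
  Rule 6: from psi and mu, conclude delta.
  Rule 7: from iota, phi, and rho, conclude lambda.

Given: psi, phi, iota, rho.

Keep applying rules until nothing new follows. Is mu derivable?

No

mu would need epsilon (Rule 1), but epsilon is never established.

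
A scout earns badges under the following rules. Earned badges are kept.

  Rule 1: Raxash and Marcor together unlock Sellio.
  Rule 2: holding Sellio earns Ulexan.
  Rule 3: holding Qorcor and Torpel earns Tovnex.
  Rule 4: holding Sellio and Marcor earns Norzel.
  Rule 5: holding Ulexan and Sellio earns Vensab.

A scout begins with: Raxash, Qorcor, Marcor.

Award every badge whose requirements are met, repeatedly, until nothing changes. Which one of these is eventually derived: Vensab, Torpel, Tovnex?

With Raxash and Marcor, Sellio is earned (Rule 1).
With Sellio, Ulexan is earned (Rule 2).
With Ulexan and Sellio, Vensab is earned (Rule 5).
Tovnex would need Qorcor and Torpel (Rule 3), but Torpel is never earned. No rule produces Torpel, and it is not given.

Vensab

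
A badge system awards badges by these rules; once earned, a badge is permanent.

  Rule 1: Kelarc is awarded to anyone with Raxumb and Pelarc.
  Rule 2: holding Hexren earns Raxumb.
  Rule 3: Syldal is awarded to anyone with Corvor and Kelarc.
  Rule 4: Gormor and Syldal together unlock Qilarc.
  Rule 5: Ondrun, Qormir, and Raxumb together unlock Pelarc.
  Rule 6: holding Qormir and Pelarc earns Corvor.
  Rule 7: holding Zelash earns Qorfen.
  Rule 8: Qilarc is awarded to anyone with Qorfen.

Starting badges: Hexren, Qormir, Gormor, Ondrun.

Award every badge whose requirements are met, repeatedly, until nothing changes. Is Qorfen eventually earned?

Qorfen would need Zelash (Rule 7), but Zelash is never earned.

No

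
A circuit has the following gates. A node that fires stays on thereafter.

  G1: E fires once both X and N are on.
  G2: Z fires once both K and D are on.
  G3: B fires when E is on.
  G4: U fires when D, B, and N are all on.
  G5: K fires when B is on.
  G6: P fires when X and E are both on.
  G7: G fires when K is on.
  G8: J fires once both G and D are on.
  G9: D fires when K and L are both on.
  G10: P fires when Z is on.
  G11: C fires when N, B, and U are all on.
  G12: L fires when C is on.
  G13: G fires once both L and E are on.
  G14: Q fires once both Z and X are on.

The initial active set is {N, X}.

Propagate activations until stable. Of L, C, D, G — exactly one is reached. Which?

X and N are on, so E fires (G1).
G3: E on → B on.
G5: B on → K on.
K is on, so G fires (G7).
C would need N, B, and U (G11), but U never turns on. D would need K and L (G9), but L never turns on. L would need C (G12), but C never turns on.

G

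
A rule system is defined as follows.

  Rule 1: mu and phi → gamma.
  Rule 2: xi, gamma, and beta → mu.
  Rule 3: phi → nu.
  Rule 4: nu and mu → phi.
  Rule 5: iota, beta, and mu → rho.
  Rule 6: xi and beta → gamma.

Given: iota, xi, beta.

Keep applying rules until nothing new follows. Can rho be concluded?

From xi and beta, Rule 6 gives gamma.
From xi, gamma, and beta, Rule 2 gives mu.
From iota, beta, and mu, Rule 5 gives rho.

Yes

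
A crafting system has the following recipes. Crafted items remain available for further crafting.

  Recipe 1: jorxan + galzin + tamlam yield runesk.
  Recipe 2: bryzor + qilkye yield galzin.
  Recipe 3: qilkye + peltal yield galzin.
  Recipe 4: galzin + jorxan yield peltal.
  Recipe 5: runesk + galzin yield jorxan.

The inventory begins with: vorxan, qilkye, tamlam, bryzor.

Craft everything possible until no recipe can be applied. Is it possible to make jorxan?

jorxan would need runesk and galzin (Recipe 5), but runesk is never obtained.

No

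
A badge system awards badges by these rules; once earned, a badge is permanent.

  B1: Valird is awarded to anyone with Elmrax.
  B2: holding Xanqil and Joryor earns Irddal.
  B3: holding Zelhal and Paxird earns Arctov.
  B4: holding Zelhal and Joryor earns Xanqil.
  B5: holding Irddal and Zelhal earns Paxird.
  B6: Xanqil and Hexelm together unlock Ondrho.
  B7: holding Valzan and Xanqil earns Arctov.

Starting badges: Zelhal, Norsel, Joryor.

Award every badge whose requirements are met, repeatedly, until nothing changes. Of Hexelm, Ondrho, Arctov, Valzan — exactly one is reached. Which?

Arctov

With Zelhal and Joryor, Xanqil is earned (B4).
With Xanqil and Joryor, Irddal is earned (B2).
With Irddal and Zelhal, Paxird is earned (B5).
With Zelhal and Paxird, Arctov is earned (B3).
No rule produces Hexelm, and it is not given. Ondrho would need Xanqil and Hexelm (B6), but Hexelm is never earned. No rule produces Valzan, and it is not given.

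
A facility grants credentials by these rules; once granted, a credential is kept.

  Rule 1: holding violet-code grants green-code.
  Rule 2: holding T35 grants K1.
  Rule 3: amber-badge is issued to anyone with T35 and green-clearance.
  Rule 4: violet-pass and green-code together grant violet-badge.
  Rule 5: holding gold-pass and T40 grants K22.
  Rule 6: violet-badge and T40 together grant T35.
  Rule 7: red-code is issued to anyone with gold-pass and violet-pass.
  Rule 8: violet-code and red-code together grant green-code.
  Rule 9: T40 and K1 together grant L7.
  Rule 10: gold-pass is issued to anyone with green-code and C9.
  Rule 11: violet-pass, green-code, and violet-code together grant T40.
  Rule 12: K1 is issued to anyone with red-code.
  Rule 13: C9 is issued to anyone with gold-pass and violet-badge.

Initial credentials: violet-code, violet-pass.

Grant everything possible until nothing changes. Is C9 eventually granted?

C9 would need gold-pass and violet-badge (Rule 13), but gold-pass is never granted.

No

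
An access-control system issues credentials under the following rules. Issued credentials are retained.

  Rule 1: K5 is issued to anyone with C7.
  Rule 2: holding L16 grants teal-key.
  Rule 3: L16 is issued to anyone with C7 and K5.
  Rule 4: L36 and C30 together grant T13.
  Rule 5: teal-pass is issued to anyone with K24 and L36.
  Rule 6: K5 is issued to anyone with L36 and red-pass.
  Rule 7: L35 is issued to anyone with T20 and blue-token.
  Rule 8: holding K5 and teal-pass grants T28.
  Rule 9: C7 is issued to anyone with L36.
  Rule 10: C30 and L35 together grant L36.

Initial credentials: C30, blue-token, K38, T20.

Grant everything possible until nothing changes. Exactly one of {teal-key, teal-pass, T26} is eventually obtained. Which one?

teal-key

Holding T20 and blue-token grants L35 (Rule 7).
Holding C30 and L35 grants L36 (Rule 10).
Holding L36 grants C7 (Rule 9).
Holding C7 grants K5 (Rule 1).
Holding C7 and K5 grants L16 (Rule 3).
Holding L16 grants teal-key (Rule 2).
teal-pass would need K24 and L36 (Rule 5), but K24 is never granted. No rule produces T26, and it is not given.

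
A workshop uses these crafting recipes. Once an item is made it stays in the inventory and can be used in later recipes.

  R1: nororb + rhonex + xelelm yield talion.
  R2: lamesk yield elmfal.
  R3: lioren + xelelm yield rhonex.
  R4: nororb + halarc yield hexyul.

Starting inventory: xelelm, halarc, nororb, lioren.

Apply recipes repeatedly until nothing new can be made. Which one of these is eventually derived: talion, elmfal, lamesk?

lioren + xelelm → rhonex (R3).
Using R1, nororb, rhonex, and xelelm make talion.
No rule produces lamesk, and it is not given. elmfal would need lamesk (R2), but lamesk is never obtained.

talion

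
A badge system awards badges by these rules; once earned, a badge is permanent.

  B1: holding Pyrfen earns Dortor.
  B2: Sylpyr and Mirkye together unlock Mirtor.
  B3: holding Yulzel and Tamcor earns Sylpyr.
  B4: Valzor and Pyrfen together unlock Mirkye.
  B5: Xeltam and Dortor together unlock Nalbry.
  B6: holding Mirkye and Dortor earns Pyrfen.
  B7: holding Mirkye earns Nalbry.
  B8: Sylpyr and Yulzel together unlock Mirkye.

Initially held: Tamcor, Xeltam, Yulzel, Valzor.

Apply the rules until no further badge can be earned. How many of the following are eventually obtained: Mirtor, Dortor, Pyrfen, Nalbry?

2

With Yulzel and Tamcor, Sylpyr is earned (B3).
With Sylpyr and Yulzel, Mirkye is earned (B8).
With Sylpyr and Mirkye, Mirtor is earned (B2).
With Mirkye, Nalbry is earned (B7).
Mirtor: reached.
Dortor would need Pyrfen (B1), but Pyrfen is never earned.
Pyrfen would need Mirkye and Dortor (B6), but Dortor is never earned.
Nalbry: reached.
Reached: Mirtor and Nalbry — 2 of the 4.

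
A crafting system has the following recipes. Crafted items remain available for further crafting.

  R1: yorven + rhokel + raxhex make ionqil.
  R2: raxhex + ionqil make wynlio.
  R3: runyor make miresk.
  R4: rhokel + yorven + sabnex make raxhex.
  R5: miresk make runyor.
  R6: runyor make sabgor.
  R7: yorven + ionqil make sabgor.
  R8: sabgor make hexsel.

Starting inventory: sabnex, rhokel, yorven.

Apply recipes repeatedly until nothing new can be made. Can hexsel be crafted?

Using R4, rhokel, yorven, and sabnex make raxhex.
yorven + rhokel + raxhex → ionqil (R1).
yorven + ionqil → sabgor (R7).
sabgor → hexsel (R8).

Yes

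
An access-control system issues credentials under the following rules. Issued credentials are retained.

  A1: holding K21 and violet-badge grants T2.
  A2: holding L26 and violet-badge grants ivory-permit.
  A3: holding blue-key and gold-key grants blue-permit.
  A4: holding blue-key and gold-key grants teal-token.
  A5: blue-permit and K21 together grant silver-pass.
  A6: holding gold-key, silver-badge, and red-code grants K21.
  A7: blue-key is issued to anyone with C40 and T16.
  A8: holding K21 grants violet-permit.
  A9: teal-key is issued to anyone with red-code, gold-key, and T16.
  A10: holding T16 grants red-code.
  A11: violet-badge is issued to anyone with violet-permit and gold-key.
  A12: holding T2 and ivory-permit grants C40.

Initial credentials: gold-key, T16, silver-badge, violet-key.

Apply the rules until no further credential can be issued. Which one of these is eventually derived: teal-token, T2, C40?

Holding T16 grants red-code (A10).
Holding gold-key, silver-badge, and red-code grants K21 (A6).
Holding K21 grants violet-permit (A8).
Holding violet-permit and gold-key grants violet-badge (A11).
Holding K21 and violet-badge grants T2 (A1).
teal-token would need blue-key and gold-key (A4), but blue-key is never granted. C40 would need T2 and ivory-permit (A12), but ivory-permit is never granted.

T2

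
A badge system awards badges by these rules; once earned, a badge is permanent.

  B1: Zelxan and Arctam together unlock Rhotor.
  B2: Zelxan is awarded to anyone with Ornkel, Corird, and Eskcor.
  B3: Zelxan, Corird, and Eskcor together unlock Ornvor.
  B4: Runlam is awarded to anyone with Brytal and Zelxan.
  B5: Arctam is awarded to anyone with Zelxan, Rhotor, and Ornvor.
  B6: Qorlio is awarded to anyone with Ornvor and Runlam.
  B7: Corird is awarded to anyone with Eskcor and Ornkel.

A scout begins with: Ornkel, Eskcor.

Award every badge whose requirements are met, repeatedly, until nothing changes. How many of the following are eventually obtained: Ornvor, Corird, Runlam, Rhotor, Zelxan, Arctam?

With Eskcor and Ornkel, Corird is earned (B7).
With Ornkel, Corird, and Eskcor, Zelxan is earned (B2).
With Zelxan, Corird, and Eskcor, Ornvor is earned (B3).
Ornvor: reached.
Corird: reached.
Runlam would need Brytal and Zelxan (B4), but Brytal is never earned.
Rhotor would need Zelxan and Arctam (B1), but Arctam is never earned.
Zelxan: reached.
Arctam would need Zelxan, Rhotor, and Ornvor (B5), but Rhotor is never earned.
Reached: Ornvor, Corird, and Zelxan — 3 of the 6.

3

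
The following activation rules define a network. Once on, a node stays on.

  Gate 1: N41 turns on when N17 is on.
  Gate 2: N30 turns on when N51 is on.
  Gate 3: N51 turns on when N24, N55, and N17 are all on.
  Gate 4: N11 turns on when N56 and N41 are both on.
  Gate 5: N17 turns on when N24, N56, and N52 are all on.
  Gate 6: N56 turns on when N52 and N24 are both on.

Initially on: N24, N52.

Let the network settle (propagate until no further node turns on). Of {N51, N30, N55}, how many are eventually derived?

N51 would need N24, N55, and N17 (Gate 3), but N55 never turns on.
N30 would need N51 (Gate 2), but N51 never turns on.
No rule produces N55, and it is not given.
None of the 3 are reached.

0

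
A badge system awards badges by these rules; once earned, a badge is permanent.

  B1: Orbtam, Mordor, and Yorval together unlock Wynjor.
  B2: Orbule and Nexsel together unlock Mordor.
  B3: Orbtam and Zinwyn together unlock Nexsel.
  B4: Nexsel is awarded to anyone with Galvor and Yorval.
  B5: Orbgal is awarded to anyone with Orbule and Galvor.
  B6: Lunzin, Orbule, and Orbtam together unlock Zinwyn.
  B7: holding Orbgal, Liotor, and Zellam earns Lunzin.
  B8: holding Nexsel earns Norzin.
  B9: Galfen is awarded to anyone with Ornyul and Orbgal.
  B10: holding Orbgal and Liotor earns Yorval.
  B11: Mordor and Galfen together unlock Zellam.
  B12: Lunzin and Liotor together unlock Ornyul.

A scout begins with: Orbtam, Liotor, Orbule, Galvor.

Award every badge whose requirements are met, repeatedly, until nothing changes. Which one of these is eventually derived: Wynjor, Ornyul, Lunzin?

With Orbule and Galvor, Orbgal is earned (B5).
With Orbgal and Liotor, Yorval is earned (B10).
With Galvor and Yorval, Nexsel is earned (B4).
With Orbule and Nexsel, Mordor is earned (B2).
With Orbtam, Mordor, and Yorval, Wynjor is earned (B1).
Lunzin would need Orbgal, Liotor, and Zellam (B7), but Zellam is never earned. Ornyul would need Lunzin and Liotor (B12), but Lunzin is never earned.

Wynjor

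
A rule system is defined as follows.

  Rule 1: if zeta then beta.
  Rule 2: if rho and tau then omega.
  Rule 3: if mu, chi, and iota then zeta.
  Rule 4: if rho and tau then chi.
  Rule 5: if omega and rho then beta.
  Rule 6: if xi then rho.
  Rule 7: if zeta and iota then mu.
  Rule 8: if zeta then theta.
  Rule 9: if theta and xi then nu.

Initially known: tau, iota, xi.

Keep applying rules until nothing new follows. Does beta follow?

Yes

From xi, Rule 6 gives rho.
From rho and tau, Rule 2 gives omega.
omega and rho hold, so beta follows (Rule 5).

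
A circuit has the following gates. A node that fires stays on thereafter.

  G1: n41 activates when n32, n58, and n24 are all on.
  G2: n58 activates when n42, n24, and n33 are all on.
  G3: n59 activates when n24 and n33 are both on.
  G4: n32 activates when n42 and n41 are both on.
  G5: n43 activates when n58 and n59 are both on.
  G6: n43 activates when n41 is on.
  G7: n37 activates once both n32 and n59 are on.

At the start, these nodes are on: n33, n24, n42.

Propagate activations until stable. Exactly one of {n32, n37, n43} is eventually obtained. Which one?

G2: n42, n24, and n33 on → n58 on.
n24 and n33 are on, so n59 activates (G3).
G5: n58 and n59 on → n43 on.
n32 would need n42 and n41 (G4), but n41 never turns on. n37 would need n32 and n59 (G7), but n32 never turns on.

n43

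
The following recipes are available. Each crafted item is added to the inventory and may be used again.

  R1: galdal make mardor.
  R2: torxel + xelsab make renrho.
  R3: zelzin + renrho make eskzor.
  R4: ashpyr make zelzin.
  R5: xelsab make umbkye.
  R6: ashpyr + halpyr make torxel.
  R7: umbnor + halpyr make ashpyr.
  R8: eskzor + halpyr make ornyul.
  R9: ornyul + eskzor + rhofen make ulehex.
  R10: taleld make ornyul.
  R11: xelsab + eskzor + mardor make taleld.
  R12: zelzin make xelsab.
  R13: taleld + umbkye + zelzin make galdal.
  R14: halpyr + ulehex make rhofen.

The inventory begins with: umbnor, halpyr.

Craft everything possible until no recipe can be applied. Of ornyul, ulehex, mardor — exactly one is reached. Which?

Using R7, umbnor and halpyr make ashpyr.
Using R6, ashpyr and halpyr make torxel.
ashpyr → zelzin (R4).
zelzin → xelsab (R12).
torxel + xelsab → renrho (R2).
zelzin + renrho → eskzor (R3).
Using R8, eskzor and halpyr make ornyul.
ulehex would need ornyul, eskzor, and rhofen (R9), but rhofen is never obtained. mardor would need galdal (R1), but galdal is never obtained.

ornyul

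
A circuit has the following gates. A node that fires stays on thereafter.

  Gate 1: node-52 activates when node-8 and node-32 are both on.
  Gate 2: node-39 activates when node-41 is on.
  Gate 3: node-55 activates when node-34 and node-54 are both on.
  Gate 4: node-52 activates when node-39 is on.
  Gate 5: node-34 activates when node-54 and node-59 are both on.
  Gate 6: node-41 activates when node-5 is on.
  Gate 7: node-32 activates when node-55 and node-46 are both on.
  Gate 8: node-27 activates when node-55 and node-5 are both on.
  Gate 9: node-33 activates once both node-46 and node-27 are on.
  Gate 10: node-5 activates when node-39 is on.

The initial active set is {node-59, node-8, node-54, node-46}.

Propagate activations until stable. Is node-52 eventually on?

Gate 5: node-54 and node-59 on → node-34 on.
Gate 3: node-34 and node-54 on → node-55 on.
node-55 and node-46 are on, so node-32 activates (Gate 7).
Gate 1: node-8 and node-32 on → node-52 on.

Yes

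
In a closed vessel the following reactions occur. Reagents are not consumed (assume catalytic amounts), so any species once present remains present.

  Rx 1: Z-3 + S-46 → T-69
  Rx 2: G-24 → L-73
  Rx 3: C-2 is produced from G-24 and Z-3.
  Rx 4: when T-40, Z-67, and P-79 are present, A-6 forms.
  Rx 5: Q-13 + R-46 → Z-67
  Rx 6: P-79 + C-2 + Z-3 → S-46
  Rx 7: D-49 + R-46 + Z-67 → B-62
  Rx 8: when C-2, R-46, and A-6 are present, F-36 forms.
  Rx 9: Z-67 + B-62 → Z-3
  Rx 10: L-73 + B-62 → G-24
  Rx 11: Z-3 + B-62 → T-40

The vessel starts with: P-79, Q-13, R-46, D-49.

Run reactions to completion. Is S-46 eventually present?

No

S-46 would need P-79, C-2, and Z-3 (Rx 6), but C-2 never forms.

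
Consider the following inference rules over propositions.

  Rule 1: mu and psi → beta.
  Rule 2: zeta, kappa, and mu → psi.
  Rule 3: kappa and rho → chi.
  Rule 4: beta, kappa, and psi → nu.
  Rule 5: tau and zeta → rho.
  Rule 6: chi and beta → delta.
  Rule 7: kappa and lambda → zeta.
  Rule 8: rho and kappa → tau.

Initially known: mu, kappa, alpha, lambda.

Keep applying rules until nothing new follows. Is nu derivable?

Yes

kappa and lambda hold, so zeta follows (Rule 7).
zeta, kappa, and mu hold, so psi follows (Rule 2).
From mu and psi, Rule 1 gives beta.
From beta, kappa, and psi, Rule 4 gives nu.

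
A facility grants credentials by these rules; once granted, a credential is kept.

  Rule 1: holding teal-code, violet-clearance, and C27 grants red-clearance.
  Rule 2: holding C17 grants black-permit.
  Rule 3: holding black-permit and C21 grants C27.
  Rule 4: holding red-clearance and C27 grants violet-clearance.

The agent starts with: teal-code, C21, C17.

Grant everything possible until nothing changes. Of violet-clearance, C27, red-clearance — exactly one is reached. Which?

C27

Holding C17 grants black-permit (Rule 2).
Holding black-permit and C21 grants C27 (Rule 3).
red-clearance would need teal-code, violet-clearance, and C27 (Rule 1), but violet-clearance is never granted. violet-clearance would need red-clearance and C27 (Rule 4), but red-clearance is never granted.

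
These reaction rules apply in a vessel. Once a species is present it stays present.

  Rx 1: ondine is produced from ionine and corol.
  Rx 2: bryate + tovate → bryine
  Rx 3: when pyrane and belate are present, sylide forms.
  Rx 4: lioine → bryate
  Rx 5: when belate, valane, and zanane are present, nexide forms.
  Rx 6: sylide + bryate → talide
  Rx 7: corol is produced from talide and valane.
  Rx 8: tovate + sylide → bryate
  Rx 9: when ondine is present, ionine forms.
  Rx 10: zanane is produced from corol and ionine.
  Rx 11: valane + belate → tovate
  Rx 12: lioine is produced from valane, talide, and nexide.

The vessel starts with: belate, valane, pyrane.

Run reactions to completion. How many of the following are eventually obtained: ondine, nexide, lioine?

ondine would need ionine and corol (Rx 1), but ionine never forms.
nexide would need belate, valane, and zanane (Rx 5), but zanane never forms.
lioine would need valane, talide, and nexide (Rx 12), but nexide never forms.
None of the 3 are reached.

0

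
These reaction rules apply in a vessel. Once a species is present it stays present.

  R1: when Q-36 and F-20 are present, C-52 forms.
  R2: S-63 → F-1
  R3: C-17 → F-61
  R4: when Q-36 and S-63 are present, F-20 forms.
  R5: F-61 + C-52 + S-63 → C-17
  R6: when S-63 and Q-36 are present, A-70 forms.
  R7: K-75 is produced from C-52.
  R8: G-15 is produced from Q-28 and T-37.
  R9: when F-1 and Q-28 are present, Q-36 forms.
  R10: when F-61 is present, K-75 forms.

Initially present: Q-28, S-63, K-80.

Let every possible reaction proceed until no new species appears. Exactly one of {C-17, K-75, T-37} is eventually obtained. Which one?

S-63 present → F-1 forms (R2).
F-1 and Q-28 present → Q-36 forms (R9).
Q-36 and S-63 present → F-20 forms (R4).
Q-36 and F-20 present → C-52 forms (R1).
C-52 present → K-75 forms (R7).
No rule produces T-37, and it is not given. C-17 would need F-61, C-52, and S-63 (R5), but F-61 never forms.

K-75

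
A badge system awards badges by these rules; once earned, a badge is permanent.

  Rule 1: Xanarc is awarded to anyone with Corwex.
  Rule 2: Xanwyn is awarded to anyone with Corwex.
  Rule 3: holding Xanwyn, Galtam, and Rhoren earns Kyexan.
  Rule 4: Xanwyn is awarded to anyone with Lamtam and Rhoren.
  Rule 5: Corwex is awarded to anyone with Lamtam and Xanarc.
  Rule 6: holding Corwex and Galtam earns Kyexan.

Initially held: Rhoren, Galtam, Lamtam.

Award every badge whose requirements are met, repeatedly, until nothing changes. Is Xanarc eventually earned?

Xanarc would need Corwex (Rule 1), but Corwex is never earned.

No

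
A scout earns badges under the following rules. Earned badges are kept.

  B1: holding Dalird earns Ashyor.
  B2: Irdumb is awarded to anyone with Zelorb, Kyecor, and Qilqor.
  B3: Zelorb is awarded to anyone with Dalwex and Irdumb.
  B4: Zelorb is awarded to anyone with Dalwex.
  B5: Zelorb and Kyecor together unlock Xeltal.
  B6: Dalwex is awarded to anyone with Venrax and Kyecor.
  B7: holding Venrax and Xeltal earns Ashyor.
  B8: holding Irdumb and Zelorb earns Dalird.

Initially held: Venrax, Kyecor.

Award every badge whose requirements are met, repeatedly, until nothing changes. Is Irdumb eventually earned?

No

Irdumb would need Zelorb, Kyecor, and Qilqor (B2), but Qilqor is never earned.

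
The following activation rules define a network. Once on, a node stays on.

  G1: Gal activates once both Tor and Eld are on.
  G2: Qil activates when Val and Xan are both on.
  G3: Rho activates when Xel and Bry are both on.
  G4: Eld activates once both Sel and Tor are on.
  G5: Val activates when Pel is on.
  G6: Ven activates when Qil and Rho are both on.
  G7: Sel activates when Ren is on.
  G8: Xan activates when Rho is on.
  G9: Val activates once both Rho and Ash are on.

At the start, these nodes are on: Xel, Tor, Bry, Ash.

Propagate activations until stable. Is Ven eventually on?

Xel and Bry are on, so Rho activates (G3).
Rho is on, so Xan activates (G8).
G9: Rho and Ash on → Val on.
Val and Xan are on, so Qil activates (G2).
G6: Qil and Rho on → Ven on.

Yes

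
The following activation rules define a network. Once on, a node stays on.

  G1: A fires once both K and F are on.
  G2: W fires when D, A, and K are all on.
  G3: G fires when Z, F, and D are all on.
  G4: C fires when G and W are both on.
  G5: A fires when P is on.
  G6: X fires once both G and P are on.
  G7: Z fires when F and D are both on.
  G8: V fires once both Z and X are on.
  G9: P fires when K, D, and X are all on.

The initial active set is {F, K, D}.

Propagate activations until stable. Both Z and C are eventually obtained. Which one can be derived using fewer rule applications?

Z

Z: G7: F and D on → Z on. [1 rule application]
C: G7: F and D on → Z on. K and F are on, so A fires (G1). Z, F, and D are on, so G fires (G3). G2: D, A, and K on → W on. G4: G and W on → C on. [5 rule applications]
Z needs fewer.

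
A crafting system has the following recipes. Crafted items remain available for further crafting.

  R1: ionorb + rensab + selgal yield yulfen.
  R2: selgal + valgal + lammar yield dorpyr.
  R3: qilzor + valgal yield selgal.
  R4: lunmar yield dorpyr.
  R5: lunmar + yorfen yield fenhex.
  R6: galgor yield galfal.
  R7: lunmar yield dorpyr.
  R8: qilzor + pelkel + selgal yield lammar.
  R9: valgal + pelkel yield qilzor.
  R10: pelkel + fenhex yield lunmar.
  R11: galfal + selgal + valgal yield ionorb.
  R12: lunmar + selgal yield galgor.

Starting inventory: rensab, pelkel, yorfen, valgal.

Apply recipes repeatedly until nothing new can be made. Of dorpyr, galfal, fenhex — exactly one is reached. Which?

dorpyr

valgal + pelkel → qilzor (R9).
Using R3, qilzor and valgal make selgal.
Using R8, qilzor, pelkel, and selgal make lammar.
selgal + valgal + lammar → dorpyr (R2).
galfal would need galgor (R6), but galgor is never obtained. fenhex would need lunmar and yorfen (R5), but lunmar is never obtained.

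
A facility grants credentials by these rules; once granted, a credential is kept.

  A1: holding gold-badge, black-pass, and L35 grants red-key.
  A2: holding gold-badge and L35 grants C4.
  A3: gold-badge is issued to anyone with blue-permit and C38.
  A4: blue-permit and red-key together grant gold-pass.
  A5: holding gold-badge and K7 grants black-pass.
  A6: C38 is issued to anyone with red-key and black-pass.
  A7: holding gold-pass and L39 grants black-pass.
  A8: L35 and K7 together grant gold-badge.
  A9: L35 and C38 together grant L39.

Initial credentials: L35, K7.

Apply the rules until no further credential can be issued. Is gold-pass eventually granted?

No

gold-pass would need blue-permit and red-key (A4), but blue-permit is never granted.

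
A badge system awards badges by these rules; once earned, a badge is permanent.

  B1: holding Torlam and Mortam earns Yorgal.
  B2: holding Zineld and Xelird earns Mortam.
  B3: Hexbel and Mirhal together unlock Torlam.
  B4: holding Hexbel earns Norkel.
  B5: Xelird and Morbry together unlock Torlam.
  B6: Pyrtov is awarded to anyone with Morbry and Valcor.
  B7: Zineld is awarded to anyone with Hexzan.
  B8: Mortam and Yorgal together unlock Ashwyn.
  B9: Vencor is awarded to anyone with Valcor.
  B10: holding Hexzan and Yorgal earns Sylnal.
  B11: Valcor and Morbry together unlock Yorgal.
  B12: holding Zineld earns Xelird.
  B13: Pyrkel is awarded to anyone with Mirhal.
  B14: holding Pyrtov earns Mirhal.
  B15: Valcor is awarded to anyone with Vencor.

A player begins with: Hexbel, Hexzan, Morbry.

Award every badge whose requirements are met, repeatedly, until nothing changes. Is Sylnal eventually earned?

With Hexzan, Zineld is earned (B7).
With Zineld, Xelird is earned (B12).
With Zineld and Xelird, Mortam is earned (B2).
With Xelird and Morbry, Torlam is earned (B5).
With Torlam and Mortam, Yorgal is earned (B1).
With Hexzan and Yorgal, Sylnal is earned (B10).

Yes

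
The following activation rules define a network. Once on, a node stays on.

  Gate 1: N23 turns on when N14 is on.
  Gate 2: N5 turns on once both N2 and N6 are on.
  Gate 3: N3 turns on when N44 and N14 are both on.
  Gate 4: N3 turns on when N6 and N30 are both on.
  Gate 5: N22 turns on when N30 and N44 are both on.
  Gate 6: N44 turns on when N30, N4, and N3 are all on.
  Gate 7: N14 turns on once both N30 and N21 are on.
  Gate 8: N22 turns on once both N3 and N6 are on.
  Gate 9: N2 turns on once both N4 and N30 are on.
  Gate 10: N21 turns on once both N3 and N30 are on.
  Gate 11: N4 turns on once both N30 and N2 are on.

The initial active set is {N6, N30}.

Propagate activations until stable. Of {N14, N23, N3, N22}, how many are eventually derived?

4

Gate 4: N6 and N30 on → N3 on.
Gate 10: N3 and N30 on → N21 on.
Gate 8: N3 and N6 on → N22 on.
N30 and N21 are on, so N14 turns on (Gate 7).
N14 is on, so N23 turns on (Gate 1).
N14: reached.
N23: reached.
N3: reached.
N22: reached.
All 4 are reached.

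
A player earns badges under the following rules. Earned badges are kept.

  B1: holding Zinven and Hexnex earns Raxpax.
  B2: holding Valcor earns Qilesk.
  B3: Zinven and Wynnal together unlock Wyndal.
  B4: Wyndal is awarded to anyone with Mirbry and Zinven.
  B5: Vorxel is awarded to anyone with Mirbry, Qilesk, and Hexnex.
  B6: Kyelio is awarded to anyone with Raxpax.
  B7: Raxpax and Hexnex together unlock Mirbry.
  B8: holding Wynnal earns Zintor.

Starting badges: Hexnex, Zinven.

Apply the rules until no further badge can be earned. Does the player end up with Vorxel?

No

Vorxel would need Mirbry, Qilesk, and Hexnex (B5), but Qilesk is never earned.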